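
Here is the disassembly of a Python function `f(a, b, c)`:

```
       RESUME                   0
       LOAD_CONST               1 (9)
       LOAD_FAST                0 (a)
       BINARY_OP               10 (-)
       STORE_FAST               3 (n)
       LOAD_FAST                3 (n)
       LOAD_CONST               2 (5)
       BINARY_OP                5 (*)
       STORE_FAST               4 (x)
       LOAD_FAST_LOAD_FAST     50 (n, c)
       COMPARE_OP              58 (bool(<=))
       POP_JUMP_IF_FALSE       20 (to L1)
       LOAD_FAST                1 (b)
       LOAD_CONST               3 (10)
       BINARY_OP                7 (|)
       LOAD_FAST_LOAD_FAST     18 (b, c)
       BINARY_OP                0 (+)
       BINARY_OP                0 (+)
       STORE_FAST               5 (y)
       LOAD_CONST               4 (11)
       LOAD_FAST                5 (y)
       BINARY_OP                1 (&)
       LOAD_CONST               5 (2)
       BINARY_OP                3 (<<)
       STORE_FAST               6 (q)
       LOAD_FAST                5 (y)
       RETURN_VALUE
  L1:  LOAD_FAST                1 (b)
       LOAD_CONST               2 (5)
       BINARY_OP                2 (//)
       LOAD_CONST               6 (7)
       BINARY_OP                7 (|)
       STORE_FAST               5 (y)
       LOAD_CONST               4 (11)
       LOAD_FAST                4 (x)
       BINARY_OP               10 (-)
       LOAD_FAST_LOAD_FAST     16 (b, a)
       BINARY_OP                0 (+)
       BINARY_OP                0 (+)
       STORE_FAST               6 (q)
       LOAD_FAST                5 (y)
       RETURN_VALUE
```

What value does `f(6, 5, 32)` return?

52

LOAD_CONST → push 9. Stack: [9]
LOAD_FAST a → push 6. Stack: [9, 6]
BINARY_OP - → 9 - 6 = 3. Stack: [3]
STORE_FAST n → n=3. Stack: []
LOAD_FAST n → push 3. Stack: [3]
LOAD_CONST → push 5. Stack: [3, 5]
BINARY_OP * → 3 * 5 = 15. Stack: [15]
STORE_FAST x → x=15. Stack: []
LOAD_FAST_LOAD_FAST n,c → push 3,32. Stack: [3, 32]
COMPARE_OP bool(<=) → 3 vs 32 = True. Stack: [True]
POP_JUMP_IF_FALSE → pop True; no jump. Stack: []
LOAD_FAST b → push 5. Stack: [5]
LOAD_CONST → push 10. Stack: [5, 10]
BINARY_OP | → 5 | 10 = 15. Stack: [15]
LOAD_FAST_LOAD_FAST b,c → push 5,32. Stack: [15, 5, 32]
BINARY_OP + → 5 + 32 = 37. Stack: [15, 37]
BINARY_OP + → 15 + 37 = 52. Stack: [52]
STORE_FAST y → y=52. Stack: []
LOAD_CONST → push 11. Stack: [11]
LOAD_FAST y → push 52. Stack: [11, 52]
BINARY_OP & → 11 & 52 = 0. Stack: [0]
LOAD_CONST → push 2. Stack: [0, 2]
BINARY_OP << → 0 << 2 = 0. Stack: [0]
STORE_FAST q → q=0. Stack: []
LOAD_FAST y → push 52. Stack: [52]
RETURN_VALUE → return 52.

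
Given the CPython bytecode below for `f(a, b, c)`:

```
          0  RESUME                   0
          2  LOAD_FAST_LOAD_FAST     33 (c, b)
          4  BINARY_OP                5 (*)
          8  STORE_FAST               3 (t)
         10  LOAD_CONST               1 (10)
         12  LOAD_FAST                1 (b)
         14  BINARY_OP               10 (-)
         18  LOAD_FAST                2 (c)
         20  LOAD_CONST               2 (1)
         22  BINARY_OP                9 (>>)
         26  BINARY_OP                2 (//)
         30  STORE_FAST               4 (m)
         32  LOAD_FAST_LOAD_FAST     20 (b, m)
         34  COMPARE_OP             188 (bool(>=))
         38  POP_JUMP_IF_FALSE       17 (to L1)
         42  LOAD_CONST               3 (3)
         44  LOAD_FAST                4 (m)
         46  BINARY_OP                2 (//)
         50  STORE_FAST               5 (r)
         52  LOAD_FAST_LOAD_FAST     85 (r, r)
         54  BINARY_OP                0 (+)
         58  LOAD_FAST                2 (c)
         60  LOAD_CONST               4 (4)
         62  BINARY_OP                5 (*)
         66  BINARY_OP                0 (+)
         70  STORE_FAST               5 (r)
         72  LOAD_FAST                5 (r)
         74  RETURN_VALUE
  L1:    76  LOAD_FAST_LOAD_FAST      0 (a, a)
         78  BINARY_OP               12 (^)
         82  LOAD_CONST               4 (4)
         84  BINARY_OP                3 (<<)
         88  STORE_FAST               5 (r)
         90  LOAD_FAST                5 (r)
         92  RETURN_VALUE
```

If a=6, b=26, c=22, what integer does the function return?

84

LOAD_FAST_LOAD_FAST c,b → push 22,26. Stack: [22, 26]
BINARY_OP * → 22 * 26 = 572. Stack: [572]
STORE_FAST t → t=572. Stack: []
LOAD_CONST → push 10. Stack: [10]
LOAD_FAST b → push 26. Stack: [10, 26]
BINARY_OP - → 10 - 26 = -16. Stack: [-16]
LOAD_FAST c → push 22. Stack: [-16, 22]
LOAD_CONST → push 1. Stack: [-16, 22, 1]
BINARY_OP >> → 22 >> 1 = 11. Stack: [-16, 11]
BINARY_OP // → -16 // 11 = -2. Stack: [-2]
STORE_FAST m → m=-2. Stack: []
LOAD_FAST_LOAD_FAST b,m → push 26,-2. Stack: [26, -2]
COMPARE_OP bool(>=) → 26 vs -2 = True. Stack: [True]
POP_JUMP_IF_FALSE → pop True; no jump. Stack: []
LOAD_CONST → push 3. Stack: [3]
LOAD_FAST m → push -2. Stack: [3, -2]
BINARY_OP // → 3 // -2 = -2. Stack: [-2]
STORE_FAST r → r=-2. Stack: []
LOAD_FAST_LOAD_FAST r,r → push -2,-2. Stack: [-2, -2]
BINARY_OP + → -2 + -2 = -4. Stack: [-4]
LOAD_FAST c → push 22. Stack: [-4, 22]
LOAD_CONST → push 4. Stack: [-4, 22, 4]
BINARY_OP * → 22 * 4 = 88. Stack: [-4, 88]
BINARY_OP + → -4 + 88 = 84. Stack: [84]
STORE_FAST r → r=84. Stack: []
LOAD_FAST r → push 84. Stack: [84]
RETURN_VALUE → return 84.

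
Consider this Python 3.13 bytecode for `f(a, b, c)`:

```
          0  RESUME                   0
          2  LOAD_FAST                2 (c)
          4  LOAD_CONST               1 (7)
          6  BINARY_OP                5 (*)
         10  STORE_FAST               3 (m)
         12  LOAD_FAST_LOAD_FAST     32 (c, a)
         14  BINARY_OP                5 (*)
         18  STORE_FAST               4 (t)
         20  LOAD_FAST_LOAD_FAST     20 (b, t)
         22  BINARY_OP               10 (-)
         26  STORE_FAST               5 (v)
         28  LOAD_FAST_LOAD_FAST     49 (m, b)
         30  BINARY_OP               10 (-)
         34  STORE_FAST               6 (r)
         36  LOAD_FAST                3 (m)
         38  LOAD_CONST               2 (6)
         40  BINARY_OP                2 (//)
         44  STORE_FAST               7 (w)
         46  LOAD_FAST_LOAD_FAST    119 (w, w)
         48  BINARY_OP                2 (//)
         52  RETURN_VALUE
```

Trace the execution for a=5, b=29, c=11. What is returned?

1

LOAD_FAST c → push 11. Stack: [11]
LOAD_CONST → push 7. Stack: [11, 7]
BINARY_OP * → 11 * 7 = 77. Stack: [77]
STORE_FAST m → m=77. Stack: []
LOAD_FAST_LOAD_FAST c,a → push 11,5. Stack: [11, 5]
BINARY_OP * → 11 * 5 = 55. Stack: [55]
STORE_FAST t → t=55. Stack: []
LOAD_FAST_LOAD_FAST b,t → push 29,55. Stack: [29, 55]
BINARY_OP - → 29 - 55 = -26. Stack: [-26]
STORE_FAST v → v=-26. Stack: []
LOAD_FAST_LOAD_FAST m,b → push 77,29. Stack: [77, 29]
BINARY_OP - → 77 - 29 = 48. Stack: [48]
STORE_FAST r → r=48. Stack: []
LOAD_FAST m → push 77. Stack: [77]
LOAD_CONST → push 6. Stack: [77, 6]
BINARY_OP // → 77 // 6 = 12. Stack: [12]
STORE_FAST w → w=12. Stack: []
LOAD_FAST_LOAD_FAST w,w → push 12,12. Stack: [12, 12]
BINARY_OP // → 12 // 12 = 1. Stack: [1]
RETURN_VALUE → return 1.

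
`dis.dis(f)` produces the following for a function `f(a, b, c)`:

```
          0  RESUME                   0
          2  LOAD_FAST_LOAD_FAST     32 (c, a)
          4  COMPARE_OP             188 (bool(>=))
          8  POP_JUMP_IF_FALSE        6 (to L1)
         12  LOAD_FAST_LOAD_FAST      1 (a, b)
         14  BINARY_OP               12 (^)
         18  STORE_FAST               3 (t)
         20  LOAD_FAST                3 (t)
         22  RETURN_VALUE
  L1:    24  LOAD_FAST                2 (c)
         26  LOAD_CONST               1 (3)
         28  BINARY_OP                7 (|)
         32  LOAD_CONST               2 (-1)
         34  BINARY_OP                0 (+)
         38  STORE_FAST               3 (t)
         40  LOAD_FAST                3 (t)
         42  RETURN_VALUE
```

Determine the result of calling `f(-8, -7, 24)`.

LOAD_FAST_LOAD_FAST c,a → push 24,-8. Stack: [24, -8]
COMPARE_OP bool(>=) → 24 vs -8 = True. Stack: [True]
POP_JUMP_IF_FALSE → pop True; no jump. Stack: []
LOAD_FAST_LOAD_FAST a,b → push -8,-7. Stack: [-8, -7]
BINARY_OP ^ → -8 ^ -7 = 1. Stack: [1]
STORE_FAST t → t=1. Stack: []
LOAD_FAST t → push 1. Stack: [1]
RETURN_VALUE → return 1.

1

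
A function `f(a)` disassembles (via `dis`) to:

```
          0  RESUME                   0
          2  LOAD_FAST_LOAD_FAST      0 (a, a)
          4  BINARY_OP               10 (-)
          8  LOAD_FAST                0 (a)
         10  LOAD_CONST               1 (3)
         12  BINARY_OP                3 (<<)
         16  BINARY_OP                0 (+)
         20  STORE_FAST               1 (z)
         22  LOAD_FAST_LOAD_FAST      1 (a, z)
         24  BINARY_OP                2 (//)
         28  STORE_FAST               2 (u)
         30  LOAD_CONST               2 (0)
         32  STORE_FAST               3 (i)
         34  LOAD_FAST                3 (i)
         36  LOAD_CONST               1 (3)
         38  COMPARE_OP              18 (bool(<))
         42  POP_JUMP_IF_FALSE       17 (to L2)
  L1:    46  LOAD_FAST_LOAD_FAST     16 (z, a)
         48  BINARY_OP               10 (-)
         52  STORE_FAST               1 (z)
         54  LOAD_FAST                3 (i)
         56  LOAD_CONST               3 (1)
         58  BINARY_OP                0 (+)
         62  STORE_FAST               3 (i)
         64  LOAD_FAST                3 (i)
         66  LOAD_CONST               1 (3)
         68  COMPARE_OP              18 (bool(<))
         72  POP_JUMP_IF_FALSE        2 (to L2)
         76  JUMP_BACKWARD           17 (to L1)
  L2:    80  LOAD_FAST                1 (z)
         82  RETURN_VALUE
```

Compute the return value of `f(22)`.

110

LOAD_FAST_LOAD_FAST a,a → push 22,22. Stack: [22, 22]
BINARY_OP - → 22 - 22 = 0. Stack: [0]
LOAD_FAST a → push 22. Stack: [0, 22]
LOAD_CONST → push 3. Stack: [0, 22, 3]
BINARY_OP << → 22 << 3 = 176. Stack: [0, 176]
BINARY_OP + → 0 + 176 = 176. Stack: [176]
STORE_FAST z → z=176. Stack: []
LOAD_FAST_LOAD_FAST a,z → push 22,176. Stack: [22, 176]
BINARY_OP // → 22 // 176 = 0. Stack: [0]
STORE_FAST u → u=0. Stack: []
LOAD_CONST → push 0. Stack: [0]
STORE_FAST i → i=0. Stack: []
LOAD_FAST i → push 0. Stack: [0]
LOAD_CONST → push 3. Stack: [0, 3]
COMPARE_OP bool(<) → 0 vs 3 = True. Stack: [True]
POP_JUMP_IF_FALSE → pop True; no jump. Stack: []
LOAD_FAST_LOAD_FAST z,a → push 176,22. Stack: [176, 22]
BINARY_OP - → 176 - 22 = 154. Stack: [154]
STORE_FAST z → z=154. Stack: []
LOAD_FAST i → push 0. Stack: [0]
LOAD_CONST → push 1. Stack: [0, 1]
BINARY_OP + → 0 + 1 = 1. Stack: [1]
STORE_FAST i → i=1. Stack: []
LOAD_FAST i → push 1. Stack: [1]
LOAD_CONST → push 3. Stack: [1, 3]
COMPARE_OP bool(<) → 1 vs 3 = True. Stack: [True]
POP_JUMP_IF_FALSE → pop True; no jump. Stack: []
LOAD_FAST_LOAD_FAST z,a → push 154,22. Stack: [154, 22]
BINARY_OP - → 154 - 22 = 132. Stack: [132]
STORE_FAST z → z=132. Stack: []
LOAD_FAST i → push 1. Stack: [1]
LOAD_CONST → push 1. Stack: [1, 1]
BINARY_OP + → 1 + 1 = 2. Stack: [2]
STORE_FAST i → i=2. Stack: []
LOAD_FAST i → push 2. Stack: [2]
LOAD_CONST → push 3. Stack: [2, 3]
COMPARE_OP bool(<) → 2 vs 3 = True. Stack: [True]
POP_JUMP_IF_FALSE → pop True; no jump. Stack: []
LOAD_FAST_LOAD_FAST z,a → push 132,22. Stack: [132, 22]
BINARY_OP - → 132 - 22 = 110. Stack: [110]
STORE_FAST z → z=110. Stack: []
LOAD_FAST i → push 2. Stack: [2]
LOAD_CONST → push 1. Stack: [2, 1]
BINARY_OP + → 2 + 1 = 3. Stack: [3]
STORE_FAST i → i=3. Stack: []
LOAD_FAST i → push 3. Stack: [3]
LOAD_CONST → push 3. Stack: [3, 3]
COMPARE_OP bool(<) → 3 vs 3 = False. Stack: [False]
POP_JUMP_IF_FALSE → pop False; jump. Stack: []
LOAD_FAST z → push 110. Stack: [110]
RETURN_VALUE → return 110.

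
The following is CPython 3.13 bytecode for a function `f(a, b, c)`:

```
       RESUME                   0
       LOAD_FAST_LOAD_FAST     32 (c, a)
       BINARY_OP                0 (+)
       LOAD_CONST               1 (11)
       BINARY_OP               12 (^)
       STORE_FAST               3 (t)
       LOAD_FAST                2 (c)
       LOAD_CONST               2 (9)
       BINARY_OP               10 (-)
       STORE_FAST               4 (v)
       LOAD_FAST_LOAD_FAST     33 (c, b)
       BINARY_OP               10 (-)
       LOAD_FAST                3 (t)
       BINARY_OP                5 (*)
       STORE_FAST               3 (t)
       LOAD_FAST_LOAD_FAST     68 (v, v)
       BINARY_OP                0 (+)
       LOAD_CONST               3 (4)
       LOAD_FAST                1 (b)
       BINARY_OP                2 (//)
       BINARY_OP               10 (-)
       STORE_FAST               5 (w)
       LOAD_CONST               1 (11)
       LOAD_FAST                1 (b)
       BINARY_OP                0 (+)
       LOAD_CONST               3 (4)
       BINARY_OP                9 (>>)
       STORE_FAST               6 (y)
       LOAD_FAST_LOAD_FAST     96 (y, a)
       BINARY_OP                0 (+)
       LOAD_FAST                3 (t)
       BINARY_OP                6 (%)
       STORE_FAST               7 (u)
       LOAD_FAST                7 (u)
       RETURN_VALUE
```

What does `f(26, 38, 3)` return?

-741

LOAD_FAST_LOAD_FAST c,a → push 3,26. Stack: [3, 26]
BINARY_OP + → 3 + 26 = 29. Stack: [29]
LOAD_CONST → push 11. Stack: [29, 11]
BINARY_OP ^ → 29 ^ 11 = 22. Stack: [22]
STORE_FAST t → t=22. Stack: []
LOAD_FAST c → push 3. Stack: [3]
LOAD_CONST → push 9. Stack: [3, 9]
BINARY_OP - → 3 - 9 = -6. Stack: [-6]
STORE_FAST v → v=-6. Stack: []
LOAD_FAST_LOAD_FAST c,b → push 3,38. Stack: [3, 38]
BINARY_OP - → 3 - 38 = -35. Stack: [-35]
LOAD_FAST t → push 22. Stack: [-35, 22]
BINARY_OP * → -35 * 22 = -770. Stack: [-770]
STORE_FAST t → t=-770. Stack: []
LOAD_FAST_LOAD_FAST v,v → push -6,-6. Stack: [-6, -6]
BINARY_OP + → -6 + -6 = -12. Stack: [-12]
LOAD_CONST → push 4. Stack: [-12, 4]
LOAD_FAST b → push 38. Stack: [-12, 4, 38]
BINARY_OP // → 4 // 38 = 0. Stack: [-12, 0]
BINARY_OP - → -12 - 0 = -12. Stack: [-12]
STORE_FAST w → w=-12. Stack: []
LOAD_CONST → push 11. Stack: [11]
LOAD_FAST b → push 38. Stack: [11, 38]
BINARY_OP + → 11 + 38 = 49. Stack: [49]
LOAD_CONST → push 4. Stack: [49, 4]
BINARY_OP >> → 49 >> 4 = 3. Stack: [3]
STORE_FAST y → y=3. Stack: []
LOAD_FAST_LOAD_FAST y,a → push 3,26. Stack: [3, 26]
BINARY_OP + → 3 + 26 = 29. Stack: [29]
LOAD_FAST t → push -770. Stack: [29, -770]
BINARY_OP % → 29 % -770 = -741. Stack: [-741]
STORE_FAST u → u=-741. Stack: []
LOAD_FAST u → push -741. Stack: [-741]
RETURN_VALUE → return -741.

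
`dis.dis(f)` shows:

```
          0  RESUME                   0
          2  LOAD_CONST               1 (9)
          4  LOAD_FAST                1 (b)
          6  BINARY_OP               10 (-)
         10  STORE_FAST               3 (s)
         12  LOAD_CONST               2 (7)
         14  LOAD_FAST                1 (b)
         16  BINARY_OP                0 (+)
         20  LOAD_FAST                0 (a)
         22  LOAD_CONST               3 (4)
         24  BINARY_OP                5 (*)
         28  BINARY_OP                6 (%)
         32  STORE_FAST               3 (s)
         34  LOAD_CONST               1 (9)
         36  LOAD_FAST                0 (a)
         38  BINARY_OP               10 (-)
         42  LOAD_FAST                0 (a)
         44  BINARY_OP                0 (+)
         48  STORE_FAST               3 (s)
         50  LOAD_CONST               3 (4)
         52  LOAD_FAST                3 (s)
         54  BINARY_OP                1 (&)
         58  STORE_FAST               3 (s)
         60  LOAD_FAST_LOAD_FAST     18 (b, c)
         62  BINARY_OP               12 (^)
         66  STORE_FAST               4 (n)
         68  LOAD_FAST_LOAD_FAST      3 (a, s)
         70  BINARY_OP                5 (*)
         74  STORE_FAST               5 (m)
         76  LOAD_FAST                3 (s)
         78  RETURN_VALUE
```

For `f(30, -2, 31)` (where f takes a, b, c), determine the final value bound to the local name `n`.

-31

LOAD_CONST → push 9. Stack: [9]
LOAD_FAST b → push -2. Stack: [9, -2]
BINARY_OP - → 9 - -2 = 11. Stack: [11]
STORE_FAST s → s=11. Stack: []
LOAD_CONST → push 7. Stack: [7]
LOAD_FAST b → push -2. Stack: [7, -2]
BINARY_OP + → 7 + -2 = 5. Stack: [5]
LOAD_FAST a → push 30. Stack: [5, 30]
LOAD_CONST → push 4. Stack: [5, 30, 4]
BINARY_OP * → 30 * 4 = 120. Stack: [5, 120]
BINARY_OP % → 5 % 120 = 5. Stack: [5]
STORE_FAST s → s=5. Stack: []
LOAD_CONST → push 9. Stack: [9]
LOAD_FAST a → push 30. Stack: [9, 30]
BINARY_OP - → 9 - 30 = -21. Stack: [-21]
LOAD_FAST a → push 30. Stack: [-21, 30]
BINARY_OP + → -21 + 30 = 9. Stack: [9]
STORE_FAST s → s=9. Stack: []
LOAD_CONST → push 4. Stack: [4]
LOAD_FAST s → push 9. Stack: [4, 9]
BINARY_OP & → 4 & 9 = 0. Stack: [0]
STORE_FAST s → s=0. Stack: []
LOAD_FAST_LOAD_FAST b,c → push -2,31. Stack: [-2, 31]
BINARY_OP ^ → -2 ^ 31 = -31. Stack: [-31]
STORE_FAST n → n=-31. Stack: []
LOAD_FAST_LOAD_FAST a,s → push 30,0. Stack: [30, 0]
BINARY_OP * → 30 * 0 = 0. Stack: [0]
STORE_FAST m → m=0. Stack: []
LOAD_FAST s → push 0. Stack: [0]
RETURN_VALUE → return 0.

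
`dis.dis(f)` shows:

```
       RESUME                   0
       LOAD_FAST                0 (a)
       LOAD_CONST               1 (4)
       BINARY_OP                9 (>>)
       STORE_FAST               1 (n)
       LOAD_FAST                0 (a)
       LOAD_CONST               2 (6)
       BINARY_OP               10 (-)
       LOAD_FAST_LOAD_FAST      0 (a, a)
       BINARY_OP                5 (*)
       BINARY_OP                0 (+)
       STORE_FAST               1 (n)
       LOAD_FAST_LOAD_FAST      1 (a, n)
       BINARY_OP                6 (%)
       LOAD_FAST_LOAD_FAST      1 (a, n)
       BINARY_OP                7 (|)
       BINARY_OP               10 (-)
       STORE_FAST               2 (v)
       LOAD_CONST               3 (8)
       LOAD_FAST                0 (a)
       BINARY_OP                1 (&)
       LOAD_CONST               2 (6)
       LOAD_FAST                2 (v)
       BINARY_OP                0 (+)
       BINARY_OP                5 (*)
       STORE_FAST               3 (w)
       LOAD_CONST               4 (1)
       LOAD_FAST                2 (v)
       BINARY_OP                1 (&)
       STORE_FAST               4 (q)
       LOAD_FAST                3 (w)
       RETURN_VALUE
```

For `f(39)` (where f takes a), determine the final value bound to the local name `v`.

LOAD_FAST a → push 39. Stack: [39]
LOAD_CONST → push 4. Stack: [39, 4]
BINARY_OP >> → 39 >> 4 = 2. Stack: [2]
STORE_FAST n → n=2. Stack: []
LOAD_FAST a → push 39. Stack: [39]
LOAD_CONST → push 6. Stack: [39, 6]
BINARY_OP - → 39 - 6 = 33. Stack: [33]
LOAD_FAST_LOAD_FAST a,a → push 39,39. Stack: [33, 39, 39]
BINARY_OP * → 39 * 39 = 1521. Stack: [33, 1521]
BINARY_OP + → 33 + 1521 = 1554. Stack: [1554]
STORE_FAST n → n=1554. Stack: []
LOAD_FAST_LOAD_FAST a,n → push 39,1554. Stack: [39, 1554]
BINARY_OP % → 39 % 1554 = 39. Stack: [39]
LOAD_FAST_LOAD_FAST a,n → push 39,1554. Stack: [39, 39, 1554]
BINARY_OP | → 39 | 1554 = 1591. Stack: [39, 1591]
BINARY_OP - → 39 - 1591 = -1552. Stack: [-1552]
STORE_FAST v → v=-1552. Stack: []
LOAD_CONST → push 8. Stack: [8]
LOAD_FAST a → push 39. Stack: [8, 39]
BINARY_OP & → 8 & 39 = 0. Stack: [0]
LOAD_CONST → push 6. Stack: [0, 6]
LOAD_FAST v → push -1552. Stack: [0, 6, -1552]
BINARY_OP + → 6 + -1552 = -1546. Stack: [0, -1546]
BINARY_OP * → 0 * -1546 = 0. Stack: [0]
STORE_FAST w → w=0. Stack: []
LOAD_CONST → push 1. Stack: [1]
LOAD_FAST v → push -1552. Stack: [1, -1552]
BINARY_OP & → 1 & -1552 = 0. Stack: [0]
STORE_FAST q → q=0. Stack: []
LOAD_FAST w → push 0. Stack: [0]
RETURN_VALUE → return 0.

-1552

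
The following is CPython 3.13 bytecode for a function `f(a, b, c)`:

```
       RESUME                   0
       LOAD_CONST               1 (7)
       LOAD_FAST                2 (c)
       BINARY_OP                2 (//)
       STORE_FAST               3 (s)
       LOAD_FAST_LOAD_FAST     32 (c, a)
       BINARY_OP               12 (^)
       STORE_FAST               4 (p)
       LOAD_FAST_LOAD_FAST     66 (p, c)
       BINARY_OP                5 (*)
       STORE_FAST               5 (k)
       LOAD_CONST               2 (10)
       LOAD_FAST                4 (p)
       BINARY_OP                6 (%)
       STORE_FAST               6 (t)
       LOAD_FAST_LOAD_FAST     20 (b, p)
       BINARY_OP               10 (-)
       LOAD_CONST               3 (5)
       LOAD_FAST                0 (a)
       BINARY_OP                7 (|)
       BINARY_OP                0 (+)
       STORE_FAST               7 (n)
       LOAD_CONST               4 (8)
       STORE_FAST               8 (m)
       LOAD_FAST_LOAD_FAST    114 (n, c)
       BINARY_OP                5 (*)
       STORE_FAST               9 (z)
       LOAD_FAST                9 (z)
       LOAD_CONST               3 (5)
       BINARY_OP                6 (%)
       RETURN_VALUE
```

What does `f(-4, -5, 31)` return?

1

LOAD_CONST → push 7. Stack: [7]
LOAD_FAST c → push 31. Stack: [7, 31]
BINARY_OP // → 7 // 31 = 0. Stack: [0]
STORE_FAST s → s=0. Stack: []
LOAD_FAST_LOAD_FAST c,a → push 31,-4. Stack: [31, -4]
BINARY_OP ^ → 31 ^ -4 = -29. Stack: [-29]
STORE_FAST p → p=-29. Stack: []
LOAD_FAST_LOAD_FAST p,c → push -29,31. Stack: [-29, 31]
BINARY_OP * → -29 * 31 = -899. Stack: [-899]
STORE_FAST k → k=-899. Stack: []
LOAD_CONST → push 10. Stack: [10]
LOAD_FAST p → push -29. Stack: [10, -29]
BINARY_OP % → 10 % -29 = -19. Stack: [-19]
STORE_FAST t → t=-19. Stack: []
LOAD_FAST_LOAD_FAST b,p → push -5,-29. Stack: [-5, -29]
BINARY_OP - → -5 - -29 = 24. Stack: [24]
LOAD_CONST → push 5. Stack: [24, 5]
LOAD_FAST a → push -4. Stack: [24, 5, -4]
BINARY_OP | → 5 | -4 = -3. Stack: [24, -3]
BINARY_OP + → 24 + -3 = 21. Stack: [21]
STORE_FAST n → n=21. Stack: []
LOAD_CONST → push 8. Stack: [8]
STORE_FAST m → m=8. Stack: []
LOAD_FAST_LOAD_FAST n,c → push 21,31. Stack: [21, 31]
BINARY_OP * → 21 * 31 = 651. Stack: [651]
STORE_FAST z → z=651. Stack: []
LOAD_FAST z → push 651. Stack: [651]
LOAD_CONST → push 5. Stack: [651, 5]
BINARY_OP % → 651 % 5 = 1. Stack: [1]
RETURN_VALUE → return 1.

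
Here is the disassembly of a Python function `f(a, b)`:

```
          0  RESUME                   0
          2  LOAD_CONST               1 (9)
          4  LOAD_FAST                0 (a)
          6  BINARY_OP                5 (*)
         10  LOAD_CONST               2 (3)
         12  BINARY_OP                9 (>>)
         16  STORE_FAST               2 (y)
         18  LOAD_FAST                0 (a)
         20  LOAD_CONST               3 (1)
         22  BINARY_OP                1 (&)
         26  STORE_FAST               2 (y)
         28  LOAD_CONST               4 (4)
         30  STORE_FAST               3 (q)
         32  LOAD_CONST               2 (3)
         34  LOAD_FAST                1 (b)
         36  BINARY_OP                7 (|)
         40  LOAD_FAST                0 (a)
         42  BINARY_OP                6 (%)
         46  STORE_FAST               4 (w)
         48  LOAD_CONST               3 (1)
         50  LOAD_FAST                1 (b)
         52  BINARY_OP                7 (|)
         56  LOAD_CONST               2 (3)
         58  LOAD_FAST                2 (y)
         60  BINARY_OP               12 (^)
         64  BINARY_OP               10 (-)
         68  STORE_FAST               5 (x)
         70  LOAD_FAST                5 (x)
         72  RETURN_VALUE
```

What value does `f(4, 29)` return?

LOAD_CONST → push 9. Stack: [9]
LOAD_FAST a → push 4. Stack: [9, 4]
BINARY_OP * → 9 * 4 = 36. Stack: [36]
LOAD_CONST → push 3. Stack: [36, 3]
BINARY_OP >> → 36 >> 3 = 4. Stack: [4]
STORE_FAST y → y=4. Stack: []
LOAD_FAST a → push 4. Stack: [4]
LOAD_CONST → push 1. Stack: [4, 1]
BINARY_OP & → 4 & 1 = 0. Stack: [0]
STORE_FAST y → y=0. Stack: []
LOAD_CONST → push 4. Stack: [4]
STORE_FAST q → q=4. Stack: []
LOAD_CONST → push 3. Stack: [3]
LOAD_FAST b → push 29. Stack: [3, 29]
BINARY_OP | → 3 | 29 = 31. Stack: [31]
LOAD_FAST a → push 4. Stack: [31, 4]
BINARY_OP % → 31 % 4 = 3. Stack: [3]
STORE_FAST w → w=3. Stack: []
LOAD_CONST → push 1. Stack: [1]
LOAD_FAST b → push 29. Stack: [1, 29]
BINARY_OP | → 1 | 29 = 29. Stack: [29]
LOAD_CONST → push 3. Stack: [29, 3]
LOAD_FAST y → push 0. Stack: [29, 3, 0]
BINARY_OP ^ → 3 ^ 0 = 3. Stack: [29, 3]
BINARY_OP - → 29 - 3 = 26. Stack: [26]
STORE_FAST x → x=26. Stack: []
LOAD_FAST x → push 26. Stack: [26]
RETURN_VALUE → return 26.

26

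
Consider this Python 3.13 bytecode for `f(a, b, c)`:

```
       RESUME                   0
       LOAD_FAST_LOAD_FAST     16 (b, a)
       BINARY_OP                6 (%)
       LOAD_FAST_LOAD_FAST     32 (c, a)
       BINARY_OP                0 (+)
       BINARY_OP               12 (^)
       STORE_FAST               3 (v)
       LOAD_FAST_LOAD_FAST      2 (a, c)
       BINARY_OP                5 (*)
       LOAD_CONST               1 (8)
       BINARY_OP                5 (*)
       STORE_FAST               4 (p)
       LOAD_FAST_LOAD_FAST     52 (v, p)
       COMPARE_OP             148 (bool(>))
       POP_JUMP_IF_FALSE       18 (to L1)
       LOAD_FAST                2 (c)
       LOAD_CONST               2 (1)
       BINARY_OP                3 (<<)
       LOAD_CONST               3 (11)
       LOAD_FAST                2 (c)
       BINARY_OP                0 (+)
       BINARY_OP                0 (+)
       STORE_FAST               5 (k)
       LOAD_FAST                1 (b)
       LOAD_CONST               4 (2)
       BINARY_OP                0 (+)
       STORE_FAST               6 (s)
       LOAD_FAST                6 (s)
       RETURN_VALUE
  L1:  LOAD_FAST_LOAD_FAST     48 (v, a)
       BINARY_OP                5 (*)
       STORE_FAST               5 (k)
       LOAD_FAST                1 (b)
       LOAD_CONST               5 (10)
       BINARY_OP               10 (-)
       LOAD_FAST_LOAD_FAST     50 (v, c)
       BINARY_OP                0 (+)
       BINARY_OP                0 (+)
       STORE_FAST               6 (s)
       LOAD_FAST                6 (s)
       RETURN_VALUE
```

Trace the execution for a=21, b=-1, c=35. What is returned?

LOAD_FAST_LOAD_FAST b,a → push -1,21. Stack: [-1, 21]
BINARY_OP % → -1 % 21 = 20. Stack: [20]
LOAD_FAST_LOAD_FAST c,a → push 35,21. Stack: [20, 35, 21]
BINARY_OP + → 35 + 21 = 56. Stack: [20, 56]
BINARY_OP ^ → 20 ^ 56 = 44. Stack: [44]
STORE_FAST v → v=44. Stack: []
LOAD_FAST_LOAD_FAST a,c → push 21,35. Stack: [21, 35]
BINARY_OP * → 21 * 35 = 735. Stack: [735]
LOAD_CONST → push 8. Stack: [735, 8]
BINARY_OP * → 735 * 8 = 5880. Stack: [5880]
STORE_FAST p → p=5880. Stack: []
LOAD_FAST_LOAD_FAST v,p → push 44,5880. Stack: [44, 5880]
COMPARE_OP bool(>) → 44 vs 5880 = False. Stack: [False]
POP_JUMP_IF_FALSE → pop False; jump. Stack: []
LOAD_FAST_LOAD_FAST v,a → push 44,21. Stack: [44, 21]
BINARY_OP * → 44 * 21 = 924. Stack: [924]
STORE_FAST k → k=924. Stack: []
LOAD_FAST b → push -1. Stack: [-1]
LOAD_CONST → push 10. Stack: [-1, 10]
BINARY_OP - → -1 - 10 = -11. Stack: [-11]
LOAD_FAST_LOAD_FAST v,c → push 44,35. Stack: [-11, 44, 35]
BINARY_OP + → 44 + 35 = 79. Stack: [-11, 79]
BINARY_OP + → -11 + 79 = 68. Stack: [68]
STORE_FAST s → s=68. Stack: []
LOAD_FAST s → push 68. Stack: [68]
RETURN_VALUE → return 68.

68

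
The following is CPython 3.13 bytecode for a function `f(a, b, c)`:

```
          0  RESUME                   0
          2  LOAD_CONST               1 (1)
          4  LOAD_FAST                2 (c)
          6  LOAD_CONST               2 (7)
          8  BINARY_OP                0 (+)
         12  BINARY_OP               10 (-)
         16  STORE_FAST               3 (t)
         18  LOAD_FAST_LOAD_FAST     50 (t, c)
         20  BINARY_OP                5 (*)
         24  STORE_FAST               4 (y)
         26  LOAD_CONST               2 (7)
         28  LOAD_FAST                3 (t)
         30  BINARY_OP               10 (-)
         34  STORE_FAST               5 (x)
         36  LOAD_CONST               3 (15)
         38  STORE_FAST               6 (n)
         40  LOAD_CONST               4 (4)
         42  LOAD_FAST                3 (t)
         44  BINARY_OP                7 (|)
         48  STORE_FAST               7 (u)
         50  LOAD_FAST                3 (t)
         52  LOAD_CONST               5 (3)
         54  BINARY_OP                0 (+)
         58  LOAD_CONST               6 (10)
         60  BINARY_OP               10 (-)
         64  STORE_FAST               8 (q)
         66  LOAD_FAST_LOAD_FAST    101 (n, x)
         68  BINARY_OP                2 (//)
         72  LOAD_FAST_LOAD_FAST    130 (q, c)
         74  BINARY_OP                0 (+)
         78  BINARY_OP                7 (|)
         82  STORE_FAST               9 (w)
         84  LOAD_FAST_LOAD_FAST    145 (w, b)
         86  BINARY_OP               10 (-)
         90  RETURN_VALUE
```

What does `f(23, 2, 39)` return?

-15

LOAD_CONST → push 1. Stack: [1]
LOAD_FAST c → push 39. Stack: [1, 39]
LOAD_CONST → push 7. Stack: [1, 39, 7]
BINARY_OP + → 39 + 7 = 46. Stack: [1, 46]
BINARY_OP - → 1 - 46 = -45. Stack: [-45]
STORE_FAST t → t=-45. Stack: []
LOAD_FAST_LOAD_FAST t,c → push -45,39. Stack: [-45, 39]
BINARY_OP * → -45 * 39 = -1755. Stack: [-1755]
STORE_FAST y → y=-1755. Stack: []
LOAD_CONST → push 7. Stack: [7]
LOAD_FAST t → push -45. Stack: [7, -45]
BINARY_OP - → 7 - -45 = 52. Stack: [52]
STORE_FAST x → x=52. Stack: []
LOAD_CONST → push 15. Stack: [15]
STORE_FAST n → n=15. Stack: []
LOAD_CONST → push 4. Stack: [4]
LOAD_FAST t → push -45. Stack: [4, -45]
BINARY_OP | → 4 | -45 = -41. Stack: [-41]
STORE_FAST u → u=-41. Stack: []
LOAD_FAST t → push -45. Stack: [-45]
LOAD_CONST → push 3. Stack: [-45, 3]
BINARY_OP + → -45 + 3 = -42. Stack: [-42]
LOAD_CONST → push 10. Stack: [-42, 10]
BINARY_OP - → -42 - 10 = -52. Stack: [-52]
STORE_FAST q → q=-52. Stack: []
LOAD_FAST_LOAD_FAST n,x → push 15,52. Stack: [15, 52]
BINARY_OP // → 15 // 52 = 0. Stack: [0]
LOAD_FAST_LOAD_FAST q,c → push -52,39. Stack: [0, -52, 39]
BINARY_OP + → -52 + 39 = -13. Stack: [0, -13]
BINARY_OP | → 0 | -13 = -13. Stack: [-13]
STORE_FAST w → w=-13. Stack: []
LOAD_FAST_LOAD_FAST w,b → push -13,2. Stack: [-13, 2]
BINARY_OP - → -13 - 2 = -15. Stack: [-15]
RETURN_VALUE → return -15.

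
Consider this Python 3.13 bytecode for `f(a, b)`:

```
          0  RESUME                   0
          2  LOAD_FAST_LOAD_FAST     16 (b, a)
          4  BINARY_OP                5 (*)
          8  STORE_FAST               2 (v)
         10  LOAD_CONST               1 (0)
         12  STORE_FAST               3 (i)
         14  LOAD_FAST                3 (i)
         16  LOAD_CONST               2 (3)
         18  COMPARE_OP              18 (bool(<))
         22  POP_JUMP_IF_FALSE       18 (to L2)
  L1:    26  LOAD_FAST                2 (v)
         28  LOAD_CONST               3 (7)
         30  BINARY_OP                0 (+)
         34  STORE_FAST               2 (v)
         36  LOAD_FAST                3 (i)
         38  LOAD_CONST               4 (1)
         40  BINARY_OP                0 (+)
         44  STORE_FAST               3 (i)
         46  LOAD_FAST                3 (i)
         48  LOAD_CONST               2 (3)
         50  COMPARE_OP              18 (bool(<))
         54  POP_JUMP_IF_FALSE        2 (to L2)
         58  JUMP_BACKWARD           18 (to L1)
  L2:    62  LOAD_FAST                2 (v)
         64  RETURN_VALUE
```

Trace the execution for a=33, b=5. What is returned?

186

LOAD_FAST_LOAD_FAST b,a → push 5,33. Stack: [5, 33]
BINARY_OP * → 5 * 33 = 165. Stack: [165]
STORE_FAST v → v=165. Stack: []
LOAD_CONST → push 0. Stack: [0]
STORE_FAST i → i=0. Stack: []
LOAD_FAST i → push 0. Stack: [0]
LOAD_CONST → push 3. Stack: [0, 3]
COMPARE_OP bool(<) → 0 vs 3 = True. Stack: [True]
POP_JUMP_IF_FALSE → pop True; no jump. Stack: []
LOAD_FAST v → push 165. Stack: [165]
LOAD_CONST → push 7. Stack: [165, 7]
BINARY_OP + → 165 + 7 = 172. Stack: [172]
STORE_FAST v → v=172. Stack: []
LOAD_FAST i → push 0. Stack: [0]
LOAD_CONST → push 1. Stack: [0, 1]
BINARY_OP + → 0 + 1 = 1. Stack: [1]
STORE_FAST i → i=1. Stack: []
LOAD_FAST i → push 1. Stack: [1]
LOAD_CONST → push 3. Stack: [1, 3]
COMPARE_OP bool(<) → 1 vs 3 = True. Stack: [True]
POP_JUMP_IF_FALSE → pop True; no jump. Stack: []
LOAD_FAST v → push 172. Stack: [172]
LOAD_CONST → push 7. Stack: [172, 7]
BINARY_OP + → 172 + 7 = 179. Stack: [179]
STORE_FAST v → v=179. Stack: []
LOAD_FAST i → push 1. Stack: [1]
LOAD_CONST → push 1. Stack: [1, 1]
BINARY_OP + → 1 + 1 = 2. Stack: [2]
STORE_FAST i → i=2. Stack: []
LOAD_FAST i → push 2. Stack: [2]
LOAD_CONST → push 3. Stack: [2, 3]
COMPARE_OP bool(<) → 2 vs 3 = True. Stack: [True]
POP_JUMP_IF_FALSE → pop True; no jump. Stack: []
LOAD_FAST v → push 179. Stack: [179]
LOAD_CONST → push 7. Stack: [179, 7]
BINARY_OP + → 179 + 7 = 186. Stack: [186]
STORE_FAST v → v=186. Stack: []
LOAD_FAST i → push 2. Stack: [2]
LOAD_CONST → push 1. Stack: [2, 1]
BINARY_OP + → 2 + 1 = 3. Stack: [3]
STORE_FAST i → i=3. Stack: []
LOAD_FAST i → push 3. Stack: [3]
LOAD_CONST → push 3. Stack: [3, 3]
COMPARE_OP bool(<) → 3 vs 3 = False. Stack: [False]
POP_JUMP_IF_FALSE → pop False; jump. Stack: []
LOAD_FAST v → push 186. Stack: [186]
RETURN_VALUE → return 186.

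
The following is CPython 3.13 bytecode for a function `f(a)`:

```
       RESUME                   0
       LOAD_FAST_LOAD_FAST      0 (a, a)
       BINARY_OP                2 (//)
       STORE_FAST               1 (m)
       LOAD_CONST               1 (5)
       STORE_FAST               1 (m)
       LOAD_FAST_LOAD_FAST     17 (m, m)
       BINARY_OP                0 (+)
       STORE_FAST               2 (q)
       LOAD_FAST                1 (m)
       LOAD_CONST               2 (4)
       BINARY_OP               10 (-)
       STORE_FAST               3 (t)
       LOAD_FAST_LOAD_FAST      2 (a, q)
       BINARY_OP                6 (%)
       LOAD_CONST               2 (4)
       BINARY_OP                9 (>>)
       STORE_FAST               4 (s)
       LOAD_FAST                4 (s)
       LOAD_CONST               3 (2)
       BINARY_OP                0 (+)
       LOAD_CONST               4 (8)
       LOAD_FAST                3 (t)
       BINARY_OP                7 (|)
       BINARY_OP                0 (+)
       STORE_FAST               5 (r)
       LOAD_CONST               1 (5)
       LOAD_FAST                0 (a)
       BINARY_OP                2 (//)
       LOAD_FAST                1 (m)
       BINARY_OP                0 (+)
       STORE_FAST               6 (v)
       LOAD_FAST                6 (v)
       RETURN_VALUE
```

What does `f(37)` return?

LOAD_FAST_LOAD_FAST a,a → push 37,37. Stack: [37, 37]
BINARY_OP // → 37 // 37 = 1. Stack: [1]
STORE_FAST m → m=1. Stack: []
LOAD_CONST → push 5. Stack: [5]
STORE_FAST m → m=5. Stack: []
LOAD_FAST_LOAD_FAST m,m → push 5,5. Stack: [5, 5]
BINARY_OP + → 5 + 5 = 10. Stack: [10]
STORE_FAST q → q=10. Stack: []
LOAD_FAST m → push 5. Stack: [5]
LOAD_CONST → push 4. Stack: [5, 4]
BINARY_OP - → 5 - 4 = 1. Stack: [1]
STORE_FAST t → t=1. Stack: []
LOAD_FAST_LOAD_FAST a,q → push 37,10. Stack: [37, 10]
BINARY_OP % → 37 % 10 = 7. Stack: [7]
LOAD_CONST → push 4. Stack: [7, 4]
BINARY_OP >> → 7 >> 4 = 0. Stack: [0]
STORE_FAST s → s=0. Stack: []
LOAD_FAST s → push 0. Stack: [0]
LOAD_CONST → push 2. Stack: [0, 2]
BINARY_OP + → 0 + 2 = 2. Stack: [2]
LOAD_CONST → push 8. Stack: [2, 8]
LOAD_FAST t → push 1. Stack: [2, 8, 1]
BINARY_OP | → 8 | 1 = 9. Stack: [2, 9]
BINARY_OP + → 2 + 9 = 11. Stack: [11]
STORE_FAST r → r=11. Stack: []
LOAD_CONST → push 5. Stack: [5]
LOAD_FAST a → push 37. Stack: [5, 37]
BINARY_OP // → 5 // 37 = 0. Stack: [0]
LOAD_FAST m → push 5. Stack: [0, 5]
BINARY_OP + → 0 + 5 = 5. Stack: [5]
STORE_FAST v → v=5. Stack: []
LOAD_FAST v → push 5. Stack: [5]
RETURN_VALUE → return 5.

5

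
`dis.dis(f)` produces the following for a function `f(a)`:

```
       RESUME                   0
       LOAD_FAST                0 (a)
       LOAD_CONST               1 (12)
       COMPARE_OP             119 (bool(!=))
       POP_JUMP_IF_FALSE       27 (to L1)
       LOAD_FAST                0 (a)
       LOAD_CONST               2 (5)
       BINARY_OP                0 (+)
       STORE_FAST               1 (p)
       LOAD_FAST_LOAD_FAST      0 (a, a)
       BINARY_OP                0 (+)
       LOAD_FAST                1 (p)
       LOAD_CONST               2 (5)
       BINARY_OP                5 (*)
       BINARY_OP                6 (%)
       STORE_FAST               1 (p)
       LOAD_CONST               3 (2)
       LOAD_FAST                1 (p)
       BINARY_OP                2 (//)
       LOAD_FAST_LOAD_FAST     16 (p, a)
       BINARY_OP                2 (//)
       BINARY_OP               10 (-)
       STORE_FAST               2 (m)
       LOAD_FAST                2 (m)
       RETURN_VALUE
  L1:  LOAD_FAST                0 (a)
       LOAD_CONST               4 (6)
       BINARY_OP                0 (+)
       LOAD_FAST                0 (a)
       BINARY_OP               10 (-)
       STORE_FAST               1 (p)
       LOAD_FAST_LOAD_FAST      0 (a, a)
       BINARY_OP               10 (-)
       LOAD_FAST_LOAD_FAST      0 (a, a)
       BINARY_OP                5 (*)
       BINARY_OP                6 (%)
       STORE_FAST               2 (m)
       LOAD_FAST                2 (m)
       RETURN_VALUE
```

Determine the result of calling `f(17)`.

-2

LOAD_FAST a → push 17. Stack: [17]
LOAD_CONST → push 12. Stack: [17, 12]
COMPARE_OP bool(!=) → 17 vs 12 = True. Stack: [True]
POP_JUMP_IF_FALSE → pop True; no jump. Stack: []
LOAD_FAST a → push 17. Stack: [17]
LOAD_CONST → push 5. Stack: [17, 5]
BINARY_OP + → 17 + 5 = 22. Stack: [22]
STORE_FAST p → p=22. Stack: []
LOAD_FAST_LOAD_FAST a,a → push 17,17. Stack: [17, 17]
BINARY_OP + → 17 + 17 = 34. Stack: [34]
LOAD_FAST p → push 22. Stack: [34, 22]
LOAD_CONST → push 5. Stack: [34, 22, 5]
BINARY_OP * → 22 * 5 = 110. Stack: [34, 110]
BINARY_OP % → 34 % 110 = 34. Stack: [34]
STORE_FAST p → p=34. Stack: []
LOAD_CONST → push 2. Stack: [2]
LOAD_FAST p → push 34. Stack: [2, 34]
BINARY_OP // → 2 // 34 = 0. Stack: [0]
LOAD_FAST_LOAD_FAST p,a → push 34,17. Stack: [0, 34, 17]
BINARY_OP // → 34 // 17 = 2. Stack: [0, 2]
BINARY_OP - → 0 - 2 = -2. Stack: [-2]
STORE_FAST m → m=-2. Stack: []
LOAD_FAST m → push -2. Stack: [-2]
RETURN_VALUE → return -2.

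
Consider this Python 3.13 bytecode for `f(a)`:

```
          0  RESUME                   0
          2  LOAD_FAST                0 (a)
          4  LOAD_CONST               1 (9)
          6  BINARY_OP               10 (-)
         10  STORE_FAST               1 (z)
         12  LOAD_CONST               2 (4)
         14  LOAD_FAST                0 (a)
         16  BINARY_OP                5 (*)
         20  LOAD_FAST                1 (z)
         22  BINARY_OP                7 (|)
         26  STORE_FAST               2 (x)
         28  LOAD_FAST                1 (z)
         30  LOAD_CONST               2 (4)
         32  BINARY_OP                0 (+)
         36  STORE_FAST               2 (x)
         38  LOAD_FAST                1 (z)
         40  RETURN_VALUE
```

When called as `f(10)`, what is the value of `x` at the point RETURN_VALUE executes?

LOAD_FAST a → push 10. Stack: [10]
LOAD_CONST → push 9. Stack: [10, 9]
BINARY_OP - → 10 - 9 = 1. Stack: [1]
STORE_FAST z → z=1. Stack: []
LOAD_CONST → push 4. Stack: [4]
LOAD_FAST a → push 10. Stack: [4, 10]
BINARY_OP * → 4 * 10 = 40. Stack: [40]
LOAD_FAST z → push 1. Stack: [40, 1]
BINARY_OP | → 40 | 1 = 41. Stack: [41]
STORE_FAST x → x=41. Stack: []
LOAD_FAST z → push 1. Stack: [1]
LOAD_CONST → push 4. Stack: [1, 4]
BINARY_OP + → 1 + 4 = 5. Stack: [5]
STORE_FAST x → x=5. Stack: []
LOAD_FAST z → push 1. Stack: [1]
RETURN_VALUE → return 1.

5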